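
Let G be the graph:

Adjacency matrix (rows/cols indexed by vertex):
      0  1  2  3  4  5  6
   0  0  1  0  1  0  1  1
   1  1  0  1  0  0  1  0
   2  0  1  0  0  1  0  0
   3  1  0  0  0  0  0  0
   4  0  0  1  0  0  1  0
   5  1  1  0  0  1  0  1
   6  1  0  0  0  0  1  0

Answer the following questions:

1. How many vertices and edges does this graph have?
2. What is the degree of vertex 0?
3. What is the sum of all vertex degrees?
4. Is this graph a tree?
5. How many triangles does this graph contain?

Count: 7 vertices, 9 edges.
Vertex 0 has neighbors [1, 3, 5, 6], degree = 4.
Handshaking lemma: 2 * 9 = 18.
A tree on 7 vertices has 6 edges. This graph has 9 edges (3 extra). Not a tree.
Number of triangles = 2.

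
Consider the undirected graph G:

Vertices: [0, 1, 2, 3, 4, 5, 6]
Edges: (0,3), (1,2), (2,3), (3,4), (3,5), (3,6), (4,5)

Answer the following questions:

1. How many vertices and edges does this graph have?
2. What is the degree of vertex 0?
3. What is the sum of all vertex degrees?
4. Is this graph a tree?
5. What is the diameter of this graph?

Count: 7 vertices, 7 edges.
Vertex 0 has neighbors [3], degree = 1.
Handshaking lemma: 2 * 7 = 14.
A tree on 7 vertices has 6 edges. This graph has 7 edges (1 extra). Not a tree.
Diameter (longest shortest path) = 3.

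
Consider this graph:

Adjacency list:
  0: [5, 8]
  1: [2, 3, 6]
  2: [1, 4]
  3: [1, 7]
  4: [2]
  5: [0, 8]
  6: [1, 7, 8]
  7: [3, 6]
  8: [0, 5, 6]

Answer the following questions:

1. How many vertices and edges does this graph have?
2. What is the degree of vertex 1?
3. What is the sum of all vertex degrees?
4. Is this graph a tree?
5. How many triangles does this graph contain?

Count: 9 vertices, 10 edges.
Vertex 1 has neighbors [2, 3, 6], degree = 3.
Handshaking lemma: 2 * 10 = 20.
A tree on 9 vertices has 8 edges. This graph has 10 edges (2 extra). Not a tree.
Number of triangles = 1.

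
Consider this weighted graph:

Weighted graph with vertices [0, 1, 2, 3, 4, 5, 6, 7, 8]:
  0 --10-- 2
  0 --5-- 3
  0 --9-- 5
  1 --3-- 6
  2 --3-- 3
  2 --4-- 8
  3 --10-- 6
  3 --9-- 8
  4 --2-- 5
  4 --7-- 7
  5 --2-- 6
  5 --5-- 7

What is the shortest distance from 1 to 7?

Using Dijkstra's algorithm from vertex 1:
Shortest path: 1 -> 6 -> 5 -> 7
Total weight: 3 + 2 + 5 = 10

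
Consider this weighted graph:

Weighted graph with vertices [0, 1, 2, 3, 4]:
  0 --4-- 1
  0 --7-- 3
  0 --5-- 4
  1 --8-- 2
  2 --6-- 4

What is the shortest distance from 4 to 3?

Using Dijkstra's algorithm from vertex 4:
Shortest path: 4 -> 0 -> 3
Total weight: 5 + 7 = 12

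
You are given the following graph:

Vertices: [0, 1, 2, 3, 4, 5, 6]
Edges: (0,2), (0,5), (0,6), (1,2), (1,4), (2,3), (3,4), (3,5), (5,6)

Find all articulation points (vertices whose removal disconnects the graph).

No articulation points. The graph is biconnected.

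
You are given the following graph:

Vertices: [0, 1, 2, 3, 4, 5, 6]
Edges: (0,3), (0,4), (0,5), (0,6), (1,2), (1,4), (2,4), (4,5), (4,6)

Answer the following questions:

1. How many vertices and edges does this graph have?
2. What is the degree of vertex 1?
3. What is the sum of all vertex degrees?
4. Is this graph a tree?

Count: 7 vertices, 9 edges.
Vertex 1 has neighbors [2, 4], degree = 2.
Handshaking lemma: 2 * 9 = 18.
A tree on 7 vertices has 6 edges. This graph has 9 edges (3 extra). Not a tree.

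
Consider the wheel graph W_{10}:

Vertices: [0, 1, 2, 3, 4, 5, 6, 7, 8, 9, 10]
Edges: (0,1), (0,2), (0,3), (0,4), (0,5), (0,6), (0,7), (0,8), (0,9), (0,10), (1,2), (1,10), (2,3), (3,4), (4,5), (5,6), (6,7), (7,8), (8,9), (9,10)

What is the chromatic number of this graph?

W_{10} = C_{10} plus a hub adjacent to every cycle vertex.
The outer cycle needs 2 colors (even cycle); the hub is adjacent to all of them so needs a fresh color.
Chromatic number = 2 + 1 = 3.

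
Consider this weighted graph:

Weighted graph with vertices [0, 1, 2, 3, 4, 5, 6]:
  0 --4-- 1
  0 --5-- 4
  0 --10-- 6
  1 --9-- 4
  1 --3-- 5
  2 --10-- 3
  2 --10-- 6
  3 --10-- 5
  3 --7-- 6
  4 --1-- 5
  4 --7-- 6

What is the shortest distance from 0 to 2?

Using Dijkstra's algorithm from vertex 0:
Shortest path: 0 -> 6 -> 2
Total weight: 10 + 10 = 20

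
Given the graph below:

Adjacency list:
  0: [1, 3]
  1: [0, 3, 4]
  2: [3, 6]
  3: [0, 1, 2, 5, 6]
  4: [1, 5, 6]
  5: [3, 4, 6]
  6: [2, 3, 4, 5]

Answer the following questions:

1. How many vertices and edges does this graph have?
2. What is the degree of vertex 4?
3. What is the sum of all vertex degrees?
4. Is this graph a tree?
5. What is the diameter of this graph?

Count: 7 vertices, 11 edges.
Vertex 4 has neighbors [1, 5, 6], degree = 3.
Handshaking lemma: 2 * 11 = 22.
A tree on 7 vertices has 6 edges. This graph has 11 edges (5 extra). Not a tree.
Diameter (longest shortest path) = 2.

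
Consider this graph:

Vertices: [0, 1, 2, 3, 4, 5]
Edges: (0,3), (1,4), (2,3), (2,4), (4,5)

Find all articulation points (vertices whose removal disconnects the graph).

An articulation point is a vertex whose removal disconnects the graph.
Articulation points: [2, 3, 4]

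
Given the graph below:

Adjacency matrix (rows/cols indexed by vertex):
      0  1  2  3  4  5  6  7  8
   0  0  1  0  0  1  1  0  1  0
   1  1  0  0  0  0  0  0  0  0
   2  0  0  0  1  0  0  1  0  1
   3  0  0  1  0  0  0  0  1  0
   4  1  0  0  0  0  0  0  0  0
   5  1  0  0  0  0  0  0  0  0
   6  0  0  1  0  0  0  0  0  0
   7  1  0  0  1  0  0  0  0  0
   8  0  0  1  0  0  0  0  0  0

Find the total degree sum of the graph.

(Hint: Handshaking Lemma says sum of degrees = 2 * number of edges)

Count edges: 8 edges.
By Handshaking Lemma: sum of degrees = 2 * 8 = 16.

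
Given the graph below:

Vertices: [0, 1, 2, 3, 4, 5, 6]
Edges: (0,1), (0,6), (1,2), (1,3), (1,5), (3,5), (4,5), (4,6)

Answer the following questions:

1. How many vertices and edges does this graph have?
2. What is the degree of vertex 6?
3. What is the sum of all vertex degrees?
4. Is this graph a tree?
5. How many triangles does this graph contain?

Count: 7 vertices, 8 edges.
Vertex 6 has neighbors [0, 4], degree = 2.
Handshaking lemma: 2 * 8 = 16.
A tree on 7 vertices has 6 edges. This graph has 8 edges (2 extra). Not a tree.
Number of triangles = 1.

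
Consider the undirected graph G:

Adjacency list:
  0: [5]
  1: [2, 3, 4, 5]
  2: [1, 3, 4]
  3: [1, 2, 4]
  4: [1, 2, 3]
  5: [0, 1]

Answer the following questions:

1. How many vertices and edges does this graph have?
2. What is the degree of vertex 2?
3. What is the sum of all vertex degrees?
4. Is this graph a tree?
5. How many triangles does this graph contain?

Count: 6 vertices, 8 edges.
Vertex 2 has neighbors [1, 3, 4], degree = 3.
Handshaking lemma: 2 * 8 = 16.
A tree on 6 vertices has 5 edges. This graph has 8 edges (3 extra). Not a tree.
Number of triangles = 4.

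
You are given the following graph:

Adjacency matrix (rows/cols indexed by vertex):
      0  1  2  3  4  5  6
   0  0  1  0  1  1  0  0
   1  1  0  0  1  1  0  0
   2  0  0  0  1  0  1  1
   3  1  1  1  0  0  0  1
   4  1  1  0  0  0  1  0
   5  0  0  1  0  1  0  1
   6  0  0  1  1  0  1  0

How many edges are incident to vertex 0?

Vertex 0 has neighbors [1, 3, 4], so deg(0) = 3.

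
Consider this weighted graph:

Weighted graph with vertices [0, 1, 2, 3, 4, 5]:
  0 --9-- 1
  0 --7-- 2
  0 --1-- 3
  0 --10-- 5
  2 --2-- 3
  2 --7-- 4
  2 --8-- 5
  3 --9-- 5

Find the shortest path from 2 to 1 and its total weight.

Using Dijkstra's algorithm from vertex 2:
Shortest path: 2 -> 3 -> 0 -> 1
Total weight: 2 + 1 + 9 = 12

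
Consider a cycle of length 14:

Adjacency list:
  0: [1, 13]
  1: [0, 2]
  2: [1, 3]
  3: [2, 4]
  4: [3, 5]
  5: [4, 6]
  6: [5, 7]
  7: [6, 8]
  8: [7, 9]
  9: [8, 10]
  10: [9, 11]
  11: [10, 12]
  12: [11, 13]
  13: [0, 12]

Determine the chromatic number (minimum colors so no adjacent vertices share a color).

This is an even cycle (C_14). Even cycles are bipartite.
Chromatic number = 2.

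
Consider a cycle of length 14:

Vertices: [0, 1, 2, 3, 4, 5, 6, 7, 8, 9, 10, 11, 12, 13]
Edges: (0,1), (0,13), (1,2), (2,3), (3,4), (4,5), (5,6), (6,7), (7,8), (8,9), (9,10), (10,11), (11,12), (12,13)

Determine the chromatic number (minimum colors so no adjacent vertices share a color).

This is an even cycle (C_14). Even cycles are bipartite.
Chromatic number = 2.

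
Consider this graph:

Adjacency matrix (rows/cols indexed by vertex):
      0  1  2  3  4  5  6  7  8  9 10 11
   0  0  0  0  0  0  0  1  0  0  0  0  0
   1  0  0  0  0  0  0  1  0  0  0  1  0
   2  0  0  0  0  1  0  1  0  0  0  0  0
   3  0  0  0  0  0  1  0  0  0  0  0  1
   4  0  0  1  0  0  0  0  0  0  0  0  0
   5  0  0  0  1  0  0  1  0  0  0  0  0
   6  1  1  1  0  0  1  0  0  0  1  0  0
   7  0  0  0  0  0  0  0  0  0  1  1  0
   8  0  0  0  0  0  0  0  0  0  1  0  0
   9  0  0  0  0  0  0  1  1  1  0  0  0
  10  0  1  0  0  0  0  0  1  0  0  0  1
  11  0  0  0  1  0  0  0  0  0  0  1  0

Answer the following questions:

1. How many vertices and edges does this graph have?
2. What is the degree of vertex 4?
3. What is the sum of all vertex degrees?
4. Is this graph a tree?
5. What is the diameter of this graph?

Count: 12 vertices, 13 edges.
Vertex 4 has neighbors [2], degree = 1.
Handshaking lemma: 2 * 13 = 26.
A tree on 12 vertices has 11 edges. This graph has 13 edges (2 extra). Not a tree.
Diameter (longest shortest path) = 5.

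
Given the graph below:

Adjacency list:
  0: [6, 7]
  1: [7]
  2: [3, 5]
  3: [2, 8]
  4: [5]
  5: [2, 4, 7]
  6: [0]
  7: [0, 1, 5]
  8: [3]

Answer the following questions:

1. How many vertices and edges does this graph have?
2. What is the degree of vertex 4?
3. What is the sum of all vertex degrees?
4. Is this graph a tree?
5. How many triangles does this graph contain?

Count: 9 vertices, 8 edges.
Vertex 4 has neighbors [5], degree = 1.
Handshaking lemma: 2 * 8 = 16.
A graph is a tree iff it is connected and has exactly n-1 edges. This graph is connected (all 9 vertices in one component) and has 9-1 = 8 edges. It is a tree.
Number of triangles = 0.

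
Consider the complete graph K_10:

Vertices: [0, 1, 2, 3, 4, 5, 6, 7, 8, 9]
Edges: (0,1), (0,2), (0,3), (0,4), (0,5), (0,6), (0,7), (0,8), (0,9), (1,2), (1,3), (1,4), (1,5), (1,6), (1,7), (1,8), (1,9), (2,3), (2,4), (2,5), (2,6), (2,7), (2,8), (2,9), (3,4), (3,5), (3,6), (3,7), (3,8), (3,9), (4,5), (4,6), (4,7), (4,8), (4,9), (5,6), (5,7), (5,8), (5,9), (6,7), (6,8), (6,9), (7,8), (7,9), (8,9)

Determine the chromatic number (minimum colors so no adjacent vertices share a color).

In K_10, every vertex is adjacent to every other vertex.
Each vertex needs a unique color.
Chromatic number = 10.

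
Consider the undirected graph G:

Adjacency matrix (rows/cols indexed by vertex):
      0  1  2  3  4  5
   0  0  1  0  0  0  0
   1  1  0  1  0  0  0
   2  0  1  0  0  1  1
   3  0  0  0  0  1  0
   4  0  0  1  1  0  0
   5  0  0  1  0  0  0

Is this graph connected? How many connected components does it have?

Checking connectivity: the graph has 1 connected component(s).
All vertices are reachable from each other. The graph IS connected.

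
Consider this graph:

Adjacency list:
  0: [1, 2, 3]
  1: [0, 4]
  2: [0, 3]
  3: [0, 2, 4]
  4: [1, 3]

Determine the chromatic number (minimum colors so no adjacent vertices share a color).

The graph has a maximum clique of size 3 (lower bound on chromatic number).
A valid 3-coloring: {0: 0, 1: 1, 2: 2, 3: 1, 4: 0}.
Chromatic number = 3.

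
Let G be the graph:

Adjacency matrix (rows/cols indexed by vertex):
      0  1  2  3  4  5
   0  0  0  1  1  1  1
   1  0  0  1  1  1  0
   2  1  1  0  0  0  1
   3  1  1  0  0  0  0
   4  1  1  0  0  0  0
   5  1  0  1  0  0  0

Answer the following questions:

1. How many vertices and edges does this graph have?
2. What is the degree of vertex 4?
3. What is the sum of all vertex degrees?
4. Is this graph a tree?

Count: 6 vertices, 8 edges.
Vertex 4 has neighbors [0, 1], degree = 2.
Handshaking lemma: 2 * 8 = 16.
A tree on 6 vertices has 5 edges. This graph has 8 edges (3 extra). Not a tree.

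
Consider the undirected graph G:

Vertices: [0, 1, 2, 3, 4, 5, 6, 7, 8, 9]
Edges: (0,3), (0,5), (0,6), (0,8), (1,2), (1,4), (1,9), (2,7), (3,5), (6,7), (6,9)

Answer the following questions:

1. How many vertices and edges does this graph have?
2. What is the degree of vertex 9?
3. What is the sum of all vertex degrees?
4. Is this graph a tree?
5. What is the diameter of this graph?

Count: 10 vertices, 11 edges.
Vertex 9 has neighbors [1, 6], degree = 2.
Handshaking lemma: 2 * 11 = 22.
A tree on 10 vertices has 9 edges. This graph has 11 edges (2 extra). Not a tree.
Diameter (longest shortest path) = 5.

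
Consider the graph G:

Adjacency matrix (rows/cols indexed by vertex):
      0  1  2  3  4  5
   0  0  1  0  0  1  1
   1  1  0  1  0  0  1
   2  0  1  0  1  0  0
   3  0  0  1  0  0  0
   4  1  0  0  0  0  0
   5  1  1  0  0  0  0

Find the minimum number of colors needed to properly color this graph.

The graph has a maximum clique of size 3 (lower bound on chromatic number).
A valid 3-coloring: {0: 0, 1: 1, 2: 0, 3: 1, 4: 1, 5: 2}.
Chromatic number = 3.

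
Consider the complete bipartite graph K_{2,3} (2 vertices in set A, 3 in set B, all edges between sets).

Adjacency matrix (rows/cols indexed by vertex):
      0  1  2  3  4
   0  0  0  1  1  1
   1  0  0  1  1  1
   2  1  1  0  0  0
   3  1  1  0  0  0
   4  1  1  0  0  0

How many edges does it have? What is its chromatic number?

K_{2,3} has 2 * 3 = 6 edges.
Bipartite graphs have chromatic number 2 (color each partition differently).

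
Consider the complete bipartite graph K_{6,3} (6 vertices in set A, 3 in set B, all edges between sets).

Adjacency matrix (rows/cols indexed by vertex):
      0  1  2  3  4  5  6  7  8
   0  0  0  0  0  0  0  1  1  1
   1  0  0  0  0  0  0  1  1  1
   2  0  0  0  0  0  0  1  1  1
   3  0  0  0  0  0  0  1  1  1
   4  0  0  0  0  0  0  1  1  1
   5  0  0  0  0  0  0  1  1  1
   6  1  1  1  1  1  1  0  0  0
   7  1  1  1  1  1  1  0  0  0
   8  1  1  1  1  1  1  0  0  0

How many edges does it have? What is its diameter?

K_{6,3} has 6 * 3 = 18 edges.
Any vertex reaches any opposite-side vertex in 1 step; same-side vertices reach in 2 steps via any opposite-side vertex.
Diameter = 2.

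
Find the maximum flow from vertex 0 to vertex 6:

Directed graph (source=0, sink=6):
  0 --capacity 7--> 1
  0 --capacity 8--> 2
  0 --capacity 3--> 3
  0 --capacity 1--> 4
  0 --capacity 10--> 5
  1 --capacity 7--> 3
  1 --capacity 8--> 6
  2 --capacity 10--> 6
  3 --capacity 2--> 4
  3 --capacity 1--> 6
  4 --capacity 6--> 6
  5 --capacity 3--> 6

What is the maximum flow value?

Computing max flow:
  Flow on (0->1): 7/7
  Flow on (0->2): 8/8
  Flow on (0->3): 3/3
  Flow on (0->4): 1/1
  Flow on (0->5): 3/10
  Flow on (1->6): 7/8
  Flow on (2->6): 8/10
  Flow on (3->4): 2/2
  Flow on (3->6): 1/1
  Flow on (4->6): 3/6
  Flow on (5->6): 3/3
Maximum flow = 22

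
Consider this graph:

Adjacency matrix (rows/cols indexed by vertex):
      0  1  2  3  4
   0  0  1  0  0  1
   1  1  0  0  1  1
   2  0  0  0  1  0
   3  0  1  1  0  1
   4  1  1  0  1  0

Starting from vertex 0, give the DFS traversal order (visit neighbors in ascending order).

DFS from vertex 0 (neighbors processed in ascending order):
Visit order: 0, 1, 3, 2, 4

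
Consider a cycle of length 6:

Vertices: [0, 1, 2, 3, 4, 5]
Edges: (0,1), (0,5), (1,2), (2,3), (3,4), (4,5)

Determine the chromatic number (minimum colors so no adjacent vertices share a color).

This is an even cycle (C_6). Even cycles are bipartite.
Chromatic number = 2.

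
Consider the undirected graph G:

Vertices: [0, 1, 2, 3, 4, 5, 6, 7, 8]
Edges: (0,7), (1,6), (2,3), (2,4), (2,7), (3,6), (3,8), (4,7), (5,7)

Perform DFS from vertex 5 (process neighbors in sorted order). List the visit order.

DFS from vertex 5 (neighbors processed in ascending order):
Visit order: 5, 7, 0, 2, 3, 6, 1, 8, 4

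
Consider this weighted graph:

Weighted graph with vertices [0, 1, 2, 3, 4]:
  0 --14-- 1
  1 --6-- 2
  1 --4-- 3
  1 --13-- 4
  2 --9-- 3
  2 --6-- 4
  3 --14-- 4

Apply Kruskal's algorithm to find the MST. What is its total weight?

Applying Kruskal's algorithm (sort edges by weight, add if no cycle):
  Add (1,3) w=4
  Add (1,2) w=6
  Add (2,4) w=6
  Skip (2,3) w=9 (creates cycle)
  Skip (1,4) w=13 (creates cycle)
  Add (0,1) w=14
  Skip (3,4) w=14 (creates cycle)
MST weight = 30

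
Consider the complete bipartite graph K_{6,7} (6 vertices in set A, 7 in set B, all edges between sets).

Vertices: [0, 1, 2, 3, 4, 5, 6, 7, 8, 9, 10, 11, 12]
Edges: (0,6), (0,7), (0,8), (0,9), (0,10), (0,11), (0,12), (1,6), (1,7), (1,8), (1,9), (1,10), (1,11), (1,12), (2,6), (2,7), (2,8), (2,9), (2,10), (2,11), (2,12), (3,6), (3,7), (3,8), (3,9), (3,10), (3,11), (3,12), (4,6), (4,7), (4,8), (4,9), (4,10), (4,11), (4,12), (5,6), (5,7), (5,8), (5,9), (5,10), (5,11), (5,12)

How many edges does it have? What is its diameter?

K_{6,7} has 6 * 7 = 42 edges.
Any vertex reaches any opposite-side vertex in 1 step; same-side vertices reach in 2 steps via any opposite-side vertex.
Diameter = 2.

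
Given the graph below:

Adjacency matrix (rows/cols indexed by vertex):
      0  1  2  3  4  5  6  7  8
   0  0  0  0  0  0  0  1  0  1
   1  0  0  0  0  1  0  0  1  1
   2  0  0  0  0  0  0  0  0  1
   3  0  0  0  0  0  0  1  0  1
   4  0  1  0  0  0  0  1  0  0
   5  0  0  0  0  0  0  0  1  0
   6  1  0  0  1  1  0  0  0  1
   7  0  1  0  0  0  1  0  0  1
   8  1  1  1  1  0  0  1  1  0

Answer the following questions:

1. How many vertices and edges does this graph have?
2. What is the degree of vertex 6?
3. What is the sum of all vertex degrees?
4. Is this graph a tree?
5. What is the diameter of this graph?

Count: 9 vertices, 12 edges.
Vertex 6 has neighbors [0, 3, 4, 8], degree = 4.
Handshaking lemma: 2 * 12 = 24.
A tree on 9 vertices has 8 edges. This graph has 12 edges (4 extra). Not a tree.
Diameter (longest shortest path) = 3.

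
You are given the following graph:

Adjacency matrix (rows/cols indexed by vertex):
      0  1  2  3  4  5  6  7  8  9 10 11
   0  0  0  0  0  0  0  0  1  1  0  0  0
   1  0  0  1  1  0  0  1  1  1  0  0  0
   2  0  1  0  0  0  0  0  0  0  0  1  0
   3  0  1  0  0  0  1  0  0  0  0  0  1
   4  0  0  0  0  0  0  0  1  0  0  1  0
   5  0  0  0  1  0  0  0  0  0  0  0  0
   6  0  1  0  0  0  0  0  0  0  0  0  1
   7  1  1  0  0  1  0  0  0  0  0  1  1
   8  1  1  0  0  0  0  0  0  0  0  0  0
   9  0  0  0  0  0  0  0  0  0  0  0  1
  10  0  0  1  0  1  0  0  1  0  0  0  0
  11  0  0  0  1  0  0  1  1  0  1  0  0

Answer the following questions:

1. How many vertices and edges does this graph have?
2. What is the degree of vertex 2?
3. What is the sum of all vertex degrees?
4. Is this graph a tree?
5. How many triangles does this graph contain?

Count: 12 vertices, 16 edges.
Vertex 2 has neighbors [1, 10], degree = 2.
Handshaking lemma: 2 * 16 = 32.
A tree on 12 vertices has 11 edges. This graph has 16 edges (5 extra). Not a tree.
Number of triangles = 1.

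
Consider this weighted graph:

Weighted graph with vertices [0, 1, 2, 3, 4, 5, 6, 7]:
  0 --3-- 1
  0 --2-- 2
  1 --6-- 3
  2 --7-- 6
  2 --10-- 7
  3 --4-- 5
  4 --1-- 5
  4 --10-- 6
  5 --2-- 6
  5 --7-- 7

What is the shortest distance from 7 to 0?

Using Dijkstra's algorithm from vertex 7:
Shortest path: 7 -> 2 -> 0
Total weight: 10 + 2 = 12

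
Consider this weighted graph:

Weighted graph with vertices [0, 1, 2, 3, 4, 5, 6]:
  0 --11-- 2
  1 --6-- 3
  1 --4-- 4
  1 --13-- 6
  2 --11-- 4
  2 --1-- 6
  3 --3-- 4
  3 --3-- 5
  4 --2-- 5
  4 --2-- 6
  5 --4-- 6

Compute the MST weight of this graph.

Applying Kruskal's algorithm (sort edges by weight, add if no cycle):
  Add (2,6) w=1
  Add (4,5) w=2
  Add (4,6) w=2
  Add (3,5) w=3
  Skip (3,4) w=3 (creates cycle)
  Add (1,4) w=4
  Skip (5,6) w=4 (creates cycle)
  Skip (1,3) w=6 (creates cycle)
  Add (0,2) w=11
  Skip (2,4) w=11 (creates cycle)
  Skip (1,6) w=13 (creates cycle)
MST weight = 23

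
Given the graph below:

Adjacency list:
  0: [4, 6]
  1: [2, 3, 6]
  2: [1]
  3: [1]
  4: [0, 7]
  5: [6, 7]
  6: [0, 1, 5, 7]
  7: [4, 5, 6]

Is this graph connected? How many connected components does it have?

Checking connectivity: the graph has 1 connected component(s).
All vertices are reachable from each other. The graph IS connected.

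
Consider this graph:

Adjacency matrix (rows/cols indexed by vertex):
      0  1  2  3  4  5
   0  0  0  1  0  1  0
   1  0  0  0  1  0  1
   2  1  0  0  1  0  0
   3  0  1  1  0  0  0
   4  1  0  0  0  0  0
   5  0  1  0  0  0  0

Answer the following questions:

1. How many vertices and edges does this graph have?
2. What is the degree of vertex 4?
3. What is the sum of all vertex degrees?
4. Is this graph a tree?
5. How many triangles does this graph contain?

Count: 6 vertices, 5 edges.
Vertex 4 has neighbors [0], degree = 1.
Handshaking lemma: 2 * 5 = 10.
A graph is a tree iff it is connected and has exactly n-1 edges. This graph is connected (all 6 vertices in one component) and has 6-1 = 5 edges. It is a tree.
Number of triangles = 0.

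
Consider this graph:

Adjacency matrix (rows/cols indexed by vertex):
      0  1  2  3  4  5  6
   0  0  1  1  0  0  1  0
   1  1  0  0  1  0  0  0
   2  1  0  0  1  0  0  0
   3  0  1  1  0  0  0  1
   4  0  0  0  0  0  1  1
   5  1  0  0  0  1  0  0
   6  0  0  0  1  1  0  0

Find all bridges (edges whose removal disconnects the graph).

No bridges found. The graph is 2-edge-connected (no single edge removal disconnects it).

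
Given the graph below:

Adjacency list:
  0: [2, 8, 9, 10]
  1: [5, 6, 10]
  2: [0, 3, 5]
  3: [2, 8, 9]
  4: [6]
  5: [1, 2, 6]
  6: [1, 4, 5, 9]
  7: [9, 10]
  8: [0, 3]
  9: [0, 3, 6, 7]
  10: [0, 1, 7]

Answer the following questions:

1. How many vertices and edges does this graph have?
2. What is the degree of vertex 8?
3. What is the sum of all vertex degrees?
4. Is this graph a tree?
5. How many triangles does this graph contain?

Count: 11 vertices, 16 edges.
Vertex 8 has neighbors [0, 3], degree = 2.
Handshaking lemma: 2 * 16 = 32.
A tree on 11 vertices has 10 edges. This graph has 16 edges (6 extra). Not a tree.
Number of triangles = 1.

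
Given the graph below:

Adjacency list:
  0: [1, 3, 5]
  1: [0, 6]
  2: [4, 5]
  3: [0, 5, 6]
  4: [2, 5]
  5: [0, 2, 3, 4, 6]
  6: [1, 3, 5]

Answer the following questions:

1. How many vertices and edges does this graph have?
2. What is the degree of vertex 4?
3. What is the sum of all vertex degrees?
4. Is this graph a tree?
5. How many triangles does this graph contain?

Count: 7 vertices, 10 edges.
Vertex 4 has neighbors [2, 5], degree = 2.
Handshaking lemma: 2 * 10 = 20.
A tree on 7 vertices has 6 edges. This graph has 10 edges (4 extra). Not a tree.
Number of triangles = 3.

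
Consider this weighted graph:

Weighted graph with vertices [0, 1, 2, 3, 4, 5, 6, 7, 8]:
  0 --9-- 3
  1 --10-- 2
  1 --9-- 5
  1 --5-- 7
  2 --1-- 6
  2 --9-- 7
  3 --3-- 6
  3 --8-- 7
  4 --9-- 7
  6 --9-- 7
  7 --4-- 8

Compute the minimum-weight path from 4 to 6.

Using Dijkstra's algorithm from vertex 4:
Shortest path: 4 -> 7 -> 6
Total weight: 9 + 9 = 18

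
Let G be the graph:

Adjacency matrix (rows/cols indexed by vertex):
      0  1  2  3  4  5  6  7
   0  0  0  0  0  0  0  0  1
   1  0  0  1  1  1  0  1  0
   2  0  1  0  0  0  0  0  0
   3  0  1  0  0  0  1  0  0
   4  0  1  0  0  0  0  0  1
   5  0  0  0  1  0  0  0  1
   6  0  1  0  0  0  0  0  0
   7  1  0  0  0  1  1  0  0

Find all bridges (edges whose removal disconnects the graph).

A bridge is an edge whose removal increases the number of connected components.
Bridges found: (0,7), (1,2), (1,6)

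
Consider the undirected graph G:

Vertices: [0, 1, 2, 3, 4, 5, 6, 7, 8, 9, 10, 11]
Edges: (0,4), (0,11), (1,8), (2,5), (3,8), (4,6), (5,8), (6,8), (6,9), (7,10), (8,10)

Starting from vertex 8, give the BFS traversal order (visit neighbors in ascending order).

BFS from vertex 8 (neighbors processed in ascending order):
Visit order: 8, 1, 3, 5, 6, 10, 2, 4, 9, 7, 0, 11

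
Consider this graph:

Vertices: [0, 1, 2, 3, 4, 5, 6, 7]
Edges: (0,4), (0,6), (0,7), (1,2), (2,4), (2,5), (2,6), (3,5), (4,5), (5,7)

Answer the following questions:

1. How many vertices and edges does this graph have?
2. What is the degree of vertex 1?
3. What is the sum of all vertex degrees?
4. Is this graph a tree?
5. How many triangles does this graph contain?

Count: 8 vertices, 10 edges.
Vertex 1 has neighbors [2], degree = 1.
Handshaking lemma: 2 * 10 = 20.
A tree on 8 vertices has 7 edges. This graph has 10 edges (3 extra). Not a tree.
Number of triangles = 1.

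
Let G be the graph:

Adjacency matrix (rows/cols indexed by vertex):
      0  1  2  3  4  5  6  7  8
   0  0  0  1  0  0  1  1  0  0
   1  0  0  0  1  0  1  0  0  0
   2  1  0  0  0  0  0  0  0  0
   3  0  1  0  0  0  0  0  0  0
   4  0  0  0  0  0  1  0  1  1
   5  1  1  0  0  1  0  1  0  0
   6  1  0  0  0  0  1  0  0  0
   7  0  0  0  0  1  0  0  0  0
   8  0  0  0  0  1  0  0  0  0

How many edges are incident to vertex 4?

Vertex 4 has neighbors [5, 7, 8], so deg(4) = 3.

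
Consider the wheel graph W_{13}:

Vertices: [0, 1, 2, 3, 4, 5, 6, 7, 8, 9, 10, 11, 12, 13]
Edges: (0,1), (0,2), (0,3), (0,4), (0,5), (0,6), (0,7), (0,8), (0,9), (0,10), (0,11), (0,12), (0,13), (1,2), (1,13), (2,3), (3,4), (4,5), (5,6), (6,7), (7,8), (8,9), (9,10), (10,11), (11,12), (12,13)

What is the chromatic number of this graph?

W_{13} = C_{13} plus a hub adjacent to every cycle vertex.
The outer cycle needs 3 colors (odd cycle); the hub is adjacent to all of them so needs a fresh color.
Chromatic number = 3 + 1 = 4.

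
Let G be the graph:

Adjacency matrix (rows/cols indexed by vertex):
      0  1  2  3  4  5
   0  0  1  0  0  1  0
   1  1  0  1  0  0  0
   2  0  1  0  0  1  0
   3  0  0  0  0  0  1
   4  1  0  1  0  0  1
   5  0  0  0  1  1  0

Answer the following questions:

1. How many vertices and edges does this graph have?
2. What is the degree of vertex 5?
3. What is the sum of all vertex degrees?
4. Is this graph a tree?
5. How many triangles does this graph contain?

Count: 6 vertices, 6 edges.
Vertex 5 has neighbors [3, 4], degree = 2.
Handshaking lemma: 2 * 6 = 12.
A tree on 6 vertices has 5 edges. This graph has 6 edges (1 extra). Not a tree.
Number of triangles = 0.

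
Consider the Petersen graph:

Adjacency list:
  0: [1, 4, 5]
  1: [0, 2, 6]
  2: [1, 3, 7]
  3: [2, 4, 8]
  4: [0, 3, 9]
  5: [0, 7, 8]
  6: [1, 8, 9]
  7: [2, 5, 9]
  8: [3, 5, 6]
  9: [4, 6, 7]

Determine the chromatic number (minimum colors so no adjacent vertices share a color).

The Petersen graph contains odd cycles (e.g. the outer 5-cycle), so chi >= 3.
A proper 3-coloring exists (it is a well-known 3-chromatic graph).
Chromatic number = 3.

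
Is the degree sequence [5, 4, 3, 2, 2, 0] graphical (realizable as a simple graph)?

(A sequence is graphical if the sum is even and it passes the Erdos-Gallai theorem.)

Sum of degrees = 16. Sum is even but fails Erdos-Gallai. The sequence is NOT graphical.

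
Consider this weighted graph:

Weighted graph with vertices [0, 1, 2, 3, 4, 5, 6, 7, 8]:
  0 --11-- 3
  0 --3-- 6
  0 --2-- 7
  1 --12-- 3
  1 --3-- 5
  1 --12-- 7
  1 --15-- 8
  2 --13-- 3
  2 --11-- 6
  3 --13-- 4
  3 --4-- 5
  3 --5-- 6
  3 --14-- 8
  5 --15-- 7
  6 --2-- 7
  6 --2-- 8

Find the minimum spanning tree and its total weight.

Applying Kruskal's algorithm (sort edges by weight, add if no cycle):
  Add (0,7) w=2
  Add (6,7) w=2
  Add (6,8) w=2
  Skip (0,6) w=3 (creates cycle)
  Add (1,5) w=3
  Add (3,5) w=4
  Add (3,6) w=5
  Skip (0,3) w=11 (creates cycle)
  Add (2,6) w=11
  Skip (1,7) w=12 (creates cycle)
  Skip (1,3) w=12 (creates cycle)
  Skip (2,3) w=13 (creates cycle)
  Add (3,4) w=13
  Skip (3,8) w=14 (creates cycle)
  Skip (1,8) w=15 (creates cycle)
  Skip (5,7) w=15 (creates cycle)
MST weight = 42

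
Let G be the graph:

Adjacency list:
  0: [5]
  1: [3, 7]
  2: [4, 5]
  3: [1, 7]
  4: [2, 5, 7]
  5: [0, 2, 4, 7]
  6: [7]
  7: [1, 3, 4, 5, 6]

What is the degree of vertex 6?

Vertex 6 has neighbors [7], so deg(6) = 1.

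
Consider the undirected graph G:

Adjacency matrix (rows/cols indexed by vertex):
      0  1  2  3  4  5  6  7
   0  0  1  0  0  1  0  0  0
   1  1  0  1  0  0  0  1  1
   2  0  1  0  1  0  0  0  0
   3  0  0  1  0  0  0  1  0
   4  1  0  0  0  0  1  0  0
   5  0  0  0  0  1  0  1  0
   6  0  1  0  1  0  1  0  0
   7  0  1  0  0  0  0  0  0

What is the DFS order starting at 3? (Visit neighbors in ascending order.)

DFS from vertex 3 (neighbors processed in ascending order):
Visit order: 3, 2, 1, 0, 4, 5, 6, 7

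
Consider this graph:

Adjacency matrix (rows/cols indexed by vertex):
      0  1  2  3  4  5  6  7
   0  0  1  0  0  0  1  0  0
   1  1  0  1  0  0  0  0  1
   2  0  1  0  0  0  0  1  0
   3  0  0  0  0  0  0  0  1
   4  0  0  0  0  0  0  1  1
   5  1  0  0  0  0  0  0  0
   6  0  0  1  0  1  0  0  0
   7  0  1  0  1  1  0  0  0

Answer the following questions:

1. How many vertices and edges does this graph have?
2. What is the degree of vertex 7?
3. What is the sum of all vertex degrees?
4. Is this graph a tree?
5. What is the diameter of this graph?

Count: 8 vertices, 8 edges.
Vertex 7 has neighbors [1, 3, 4], degree = 3.
Handshaking lemma: 2 * 8 = 16.
A tree on 8 vertices has 7 edges. This graph has 8 edges (1 extra). Not a tree.
Diameter (longest shortest path) = 4.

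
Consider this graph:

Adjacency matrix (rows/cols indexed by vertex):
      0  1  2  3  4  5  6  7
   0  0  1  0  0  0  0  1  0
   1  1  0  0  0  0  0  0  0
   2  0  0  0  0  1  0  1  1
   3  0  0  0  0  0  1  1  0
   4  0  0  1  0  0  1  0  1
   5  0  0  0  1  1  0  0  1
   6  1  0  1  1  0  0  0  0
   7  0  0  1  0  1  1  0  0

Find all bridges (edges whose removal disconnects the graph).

A bridge is an edge whose removal increases the number of connected components.
Bridges found: (0,1), (0,6)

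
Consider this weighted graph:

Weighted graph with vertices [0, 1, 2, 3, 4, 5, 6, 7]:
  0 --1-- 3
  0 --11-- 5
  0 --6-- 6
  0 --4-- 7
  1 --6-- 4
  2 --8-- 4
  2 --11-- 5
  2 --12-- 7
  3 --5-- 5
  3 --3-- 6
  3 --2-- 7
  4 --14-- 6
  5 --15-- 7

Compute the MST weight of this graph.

Applying Kruskal's algorithm (sort edges by weight, add if no cycle):
  Add (0,3) w=1
  Add (3,7) w=2
  Add (3,6) w=3
  Skip (0,7) w=4 (creates cycle)
  Add (3,5) w=5
  Skip (0,6) w=6 (creates cycle)
  Add (1,4) w=6
  Add (2,4) w=8
  Skip (0,5) w=11 (creates cycle)
  Add (2,5) w=11
  Skip (2,7) w=12 (creates cycle)
  Skip (4,6) w=14 (creates cycle)
  Skip (5,7) w=15 (creates cycle)
MST weight = 36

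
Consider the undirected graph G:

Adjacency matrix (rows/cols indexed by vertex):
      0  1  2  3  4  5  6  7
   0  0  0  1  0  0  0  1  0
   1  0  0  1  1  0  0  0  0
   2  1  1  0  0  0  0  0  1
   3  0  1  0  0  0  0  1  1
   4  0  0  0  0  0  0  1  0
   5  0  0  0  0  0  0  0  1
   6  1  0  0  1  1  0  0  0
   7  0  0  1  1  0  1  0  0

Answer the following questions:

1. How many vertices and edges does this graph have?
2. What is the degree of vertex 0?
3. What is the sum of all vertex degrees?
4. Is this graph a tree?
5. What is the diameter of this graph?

Count: 8 vertices, 9 edges.
Vertex 0 has neighbors [2, 6], degree = 2.
Handshaking lemma: 2 * 9 = 18.
A tree on 8 vertices has 7 edges. This graph has 9 edges (2 extra). Not a tree.
Diameter (longest shortest path) = 4.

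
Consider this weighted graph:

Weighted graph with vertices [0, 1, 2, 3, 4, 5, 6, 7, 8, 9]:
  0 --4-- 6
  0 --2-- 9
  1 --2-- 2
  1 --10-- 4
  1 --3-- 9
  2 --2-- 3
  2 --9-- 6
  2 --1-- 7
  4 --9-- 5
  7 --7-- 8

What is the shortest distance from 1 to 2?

Using Dijkstra's algorithm from vertex 1:
Shortest path: 1 -> 2
Total weight: 2 = 2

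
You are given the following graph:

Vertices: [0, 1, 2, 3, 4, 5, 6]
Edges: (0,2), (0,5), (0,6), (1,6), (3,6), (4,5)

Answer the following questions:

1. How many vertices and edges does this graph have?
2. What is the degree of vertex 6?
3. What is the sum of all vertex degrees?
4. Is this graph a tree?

Count: 7 vertices, 6 edges.
Vertex 6 has neighbors [0, 1, 3], degree = 3.
Handshaking lemma: 2 * 6 = 12.
A graph is a tree iff it is connected and has exactly n-1 edges. This graph is connected (all 7 vertices in one component) and has 7-1 = 6 edges. It is a tree.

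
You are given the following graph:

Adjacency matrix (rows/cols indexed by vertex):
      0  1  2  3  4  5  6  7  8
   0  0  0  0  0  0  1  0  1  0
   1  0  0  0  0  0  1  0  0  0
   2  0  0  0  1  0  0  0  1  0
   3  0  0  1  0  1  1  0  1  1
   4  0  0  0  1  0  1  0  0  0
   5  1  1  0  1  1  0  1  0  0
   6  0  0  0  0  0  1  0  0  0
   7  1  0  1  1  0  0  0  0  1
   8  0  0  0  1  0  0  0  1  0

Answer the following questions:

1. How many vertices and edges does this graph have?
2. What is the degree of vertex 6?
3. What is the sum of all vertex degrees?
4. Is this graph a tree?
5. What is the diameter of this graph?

Count: 9 vertices, 12 edges.
Vertex 6 has neighbors [5], degree = 1.
Handshaking lemma: 2 * 12 = 24.
A tree on 9 vertices has 8 edges. This graph has 12 edges (4 extra). Not a tree.
Diameter (longest shortest path) = 3.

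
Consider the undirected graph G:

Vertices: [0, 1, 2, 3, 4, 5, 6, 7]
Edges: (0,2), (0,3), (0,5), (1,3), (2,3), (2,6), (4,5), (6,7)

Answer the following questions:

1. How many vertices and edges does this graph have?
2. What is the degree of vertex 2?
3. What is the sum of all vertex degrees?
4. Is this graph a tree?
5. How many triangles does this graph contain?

Count: 8 vertices, 8 edges.
Vertex 2 has neighbors [0, 3, 6], degree = 3.
Handshaking lemma: 2 * 8 = 16.
A tree on 8 vertices has 7 edges. This graph has 8 edges (1 extra). Not a tree.
Number of triangles = 1.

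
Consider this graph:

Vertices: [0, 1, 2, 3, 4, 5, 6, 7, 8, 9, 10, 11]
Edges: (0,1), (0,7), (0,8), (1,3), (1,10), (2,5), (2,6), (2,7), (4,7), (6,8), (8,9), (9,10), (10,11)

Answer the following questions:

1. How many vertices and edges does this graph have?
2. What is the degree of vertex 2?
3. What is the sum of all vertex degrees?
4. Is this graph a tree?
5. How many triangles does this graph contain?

Count: 12 vertices, 13 edges.
Vertex 2 has neighbors [5, 6, 7], degree = 3.
Handshaking lemma: 2 * 13 = 26.
A tree on 12 vertices has 11 edges. This graph has 13 edges (2 extra). Not a tree.
Number of triangles = 0.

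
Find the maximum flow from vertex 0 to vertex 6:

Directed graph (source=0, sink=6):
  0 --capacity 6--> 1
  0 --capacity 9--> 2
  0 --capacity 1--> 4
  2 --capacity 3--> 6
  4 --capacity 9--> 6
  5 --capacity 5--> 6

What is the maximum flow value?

Computing max flow:
  Flow on (0->2): 3/9
  Flow on (0->4): 1/1
  Flow on (2->6): 3/3
  Flow on (4->6): 1/9
Maximum flow = 4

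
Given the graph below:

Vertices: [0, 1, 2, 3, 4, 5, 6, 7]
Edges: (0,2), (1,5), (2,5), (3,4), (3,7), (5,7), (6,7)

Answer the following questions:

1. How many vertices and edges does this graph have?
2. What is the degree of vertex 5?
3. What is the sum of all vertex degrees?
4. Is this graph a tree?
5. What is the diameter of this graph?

Count: 8 vertices, 7 edges.
Vertex 5 has neighbors [1, 2, 7], degree = 3.
Handshaking lemma: 2 * 7 = 14.
A graph is a tree iff it is connected and has exactly n-1 edges. This graph is connected (all 8 vertices in one component) and has 8-1 = 7 edges. It is a tree.
Diameter (longest shortest path) = 5.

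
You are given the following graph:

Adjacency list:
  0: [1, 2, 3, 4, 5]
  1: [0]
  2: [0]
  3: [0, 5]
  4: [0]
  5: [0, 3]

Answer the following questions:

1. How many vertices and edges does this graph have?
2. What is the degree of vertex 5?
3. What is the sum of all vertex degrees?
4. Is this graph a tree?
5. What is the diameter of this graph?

Count: 6 vertices, 6 edges.
Vertex 5 has neighbors [0, 3], degree = 2.
Handshaking lemma: 2 * 6 = 12.
A tree on 6 vertices has 5 edges. This graph has 6 edges (1 extra). Not a tree.
Diameter (longest shortest path) = 2.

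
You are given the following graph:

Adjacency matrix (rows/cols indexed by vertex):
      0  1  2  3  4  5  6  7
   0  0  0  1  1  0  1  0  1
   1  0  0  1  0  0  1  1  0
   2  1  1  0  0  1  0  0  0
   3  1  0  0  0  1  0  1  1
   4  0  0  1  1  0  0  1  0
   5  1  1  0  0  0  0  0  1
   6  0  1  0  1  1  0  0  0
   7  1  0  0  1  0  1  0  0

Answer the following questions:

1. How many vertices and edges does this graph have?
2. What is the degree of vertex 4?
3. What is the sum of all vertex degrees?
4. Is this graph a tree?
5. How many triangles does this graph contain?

Count: 8 vertices, 13 edges.
Vertex 4 has neighbors [2, 3, 6], degree = 3.
Handshaking lemma: 2 * 13 = 26.
A tree on 8 vertices has 7 edges. This graph has 13 edges (6 extra). Not a tree.
Number of triangles = 3.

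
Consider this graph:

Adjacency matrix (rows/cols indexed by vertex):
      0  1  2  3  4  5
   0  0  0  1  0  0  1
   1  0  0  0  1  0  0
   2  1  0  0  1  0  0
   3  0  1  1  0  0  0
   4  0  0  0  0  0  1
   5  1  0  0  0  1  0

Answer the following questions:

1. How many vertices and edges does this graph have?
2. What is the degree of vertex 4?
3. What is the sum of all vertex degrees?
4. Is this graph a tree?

Count: 6 vertices, 5 edges.
Vertex 4 has neighbors [5], degree = 1.
Handshaking lemma: 2 * 5 = 10.
A graph is a tree iff it is connected and has exactly n-1 edges. This graph is connected (all 6 vertices in one component) and has 6-1 = 5 edges. It is a tree.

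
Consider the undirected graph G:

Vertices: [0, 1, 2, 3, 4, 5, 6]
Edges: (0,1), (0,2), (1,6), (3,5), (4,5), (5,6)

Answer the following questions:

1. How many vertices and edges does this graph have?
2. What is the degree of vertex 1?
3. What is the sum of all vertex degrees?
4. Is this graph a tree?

Count: 7 vertices, 6 edges.
Vertex 1 has neighbors [0, 6], degree = 2.
Handshaking lemma: 2 * 6 = 12.
A graph is a tree iff it is connected and has exactly n-1 edges. This graph is connected (all 7 vertices in one component) and has 7-1 = 6 edges. It is a tree.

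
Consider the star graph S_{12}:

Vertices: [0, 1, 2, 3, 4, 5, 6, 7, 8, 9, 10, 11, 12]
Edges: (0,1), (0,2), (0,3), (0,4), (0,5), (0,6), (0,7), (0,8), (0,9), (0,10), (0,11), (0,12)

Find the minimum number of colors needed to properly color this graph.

S_{12} has one hub adjacent to 12 leaves; leaves are pairwise non-adjacent.
Color the hub 0 and every leaf 1.
Chromatic number = 2.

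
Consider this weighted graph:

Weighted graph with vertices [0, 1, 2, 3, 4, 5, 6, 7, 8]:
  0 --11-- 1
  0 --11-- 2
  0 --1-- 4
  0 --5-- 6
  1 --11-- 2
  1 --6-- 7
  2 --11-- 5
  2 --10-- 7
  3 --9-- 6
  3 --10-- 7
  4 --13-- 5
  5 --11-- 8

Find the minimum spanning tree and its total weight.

Applying Kruskal's algorithm (sort edges by weight, add if no cycle):
  Add (0,4) w=1
  Add (0,6) w=5
  Add (1,7) w=6
  Add (3,6) w=9
  Add (2,7) w=10
  Add (3,7) w=10
  Skip (0,2) w=11 (creates cycle)
  Skip (0,1) w=11 (creates cycle)
  Skip (1,2) w=11 (creates cycle)
  Add (2,5) w=11
  Add (5,8) w=11
  Skip (4,5) w=13 (creates cycle)
MST weight = 63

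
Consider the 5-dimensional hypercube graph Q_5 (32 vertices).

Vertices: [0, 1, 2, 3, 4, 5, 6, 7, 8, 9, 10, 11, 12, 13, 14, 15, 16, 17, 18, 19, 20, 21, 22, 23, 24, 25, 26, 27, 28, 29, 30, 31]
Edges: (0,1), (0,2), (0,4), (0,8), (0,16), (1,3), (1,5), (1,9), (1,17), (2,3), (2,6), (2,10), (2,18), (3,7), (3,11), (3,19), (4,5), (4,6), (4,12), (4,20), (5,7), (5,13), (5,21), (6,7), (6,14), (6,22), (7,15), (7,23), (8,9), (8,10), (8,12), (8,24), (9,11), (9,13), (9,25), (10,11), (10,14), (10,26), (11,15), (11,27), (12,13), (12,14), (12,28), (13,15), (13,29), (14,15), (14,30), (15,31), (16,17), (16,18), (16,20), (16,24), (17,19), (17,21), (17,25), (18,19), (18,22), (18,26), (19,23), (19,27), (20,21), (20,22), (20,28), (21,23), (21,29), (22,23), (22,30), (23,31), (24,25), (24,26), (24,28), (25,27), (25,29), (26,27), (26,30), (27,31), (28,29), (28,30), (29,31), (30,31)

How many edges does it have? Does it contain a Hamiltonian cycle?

Q_5 has 32 * 5 / 2 = 80 edges.
Q_5 (d >= 2) always has a Hamiltonian cycle: a 5-bit cyclic Gray code visits every vertex exactly once and returns to the start.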